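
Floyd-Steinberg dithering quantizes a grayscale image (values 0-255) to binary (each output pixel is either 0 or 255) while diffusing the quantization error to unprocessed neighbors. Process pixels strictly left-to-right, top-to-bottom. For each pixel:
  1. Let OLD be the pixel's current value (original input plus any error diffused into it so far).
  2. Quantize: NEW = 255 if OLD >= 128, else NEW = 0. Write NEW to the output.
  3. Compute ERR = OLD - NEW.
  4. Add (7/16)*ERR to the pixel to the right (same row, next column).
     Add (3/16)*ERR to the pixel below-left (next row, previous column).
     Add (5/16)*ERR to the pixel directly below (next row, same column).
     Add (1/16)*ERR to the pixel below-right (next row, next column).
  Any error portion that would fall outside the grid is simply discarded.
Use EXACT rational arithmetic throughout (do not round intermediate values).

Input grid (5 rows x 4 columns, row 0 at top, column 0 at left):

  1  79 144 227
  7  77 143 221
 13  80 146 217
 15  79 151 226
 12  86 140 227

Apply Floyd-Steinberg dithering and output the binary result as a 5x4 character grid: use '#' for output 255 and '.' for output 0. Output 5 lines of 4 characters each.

Answer: ..##
..##
..##
..##
..##

Derivation:
(0,0): OLD=1 → NEW=0, ERR=1
(0,1): OLD=1271/16 → NEW=0, ERR=1271/16
(0,2): OLD=45761/256 → NEW=255, ERR=-19519/256
(0,3): OLD=793159/4096 → NEW=255, ERR=-251321/4096
(1,0): OLD=5685/256 → NEW=0, ERR=5685/256
(1,1): OLD=199283/2048 → NEW=0, ERR=199283/2048
(1,2): OLD=10171503/65536 → NEW=255, ERR=-6540177/65536
(1,3): OLD=160851513/1048576 → NEW=255, ERR=-106535367/1048576
(2,0): OLD=1251233/32768 → NEW=0, ERR=1251233/32768
(2,1): OLD=115123451/1048576 → NEW=0, ERR=115123451/1048576
(2,2): OLD=314318791/2097152 → NEW=255, ERR=-220454969/2097152
(2,3): OLD=4463487627/33554432 → NEW=255, ERR=-4092892533/33554432
(3,0): OLD=797225873/16777216 → NEW=0, ERR=797225873/16777216
(3,1): OLD=31346570255/268435456 → NEW=0, ERR=31346570255/268435456
(3,2): OLD=658117055985/4294967296 → NEW=255, ERR=-437099604495/4294967296
(3,3): OLD=9399961513239/68719476736 → NEW=255, ERR=-8123505054441/68719476736
(4,0): OLD=209357388157/4294967296 → NEW=0, ERR=209357388157/4294967296
(4,1): OLD=4387946673399/34359738368 → NEW=0, ERR=4387946673399/34359738368
(4,2): OLD=164049119778583/1099511627776 → NEW=255, ERR=-116326345304297/1099511627776
(4,3): OLD=2417363911846353/17592186044416 → NEW=255, ERR=-2068643529479727/17592186044416
Row 0: ..##
Row 1: ..##
Row 2: ..##
Row 3: ..##
Row 4: ..##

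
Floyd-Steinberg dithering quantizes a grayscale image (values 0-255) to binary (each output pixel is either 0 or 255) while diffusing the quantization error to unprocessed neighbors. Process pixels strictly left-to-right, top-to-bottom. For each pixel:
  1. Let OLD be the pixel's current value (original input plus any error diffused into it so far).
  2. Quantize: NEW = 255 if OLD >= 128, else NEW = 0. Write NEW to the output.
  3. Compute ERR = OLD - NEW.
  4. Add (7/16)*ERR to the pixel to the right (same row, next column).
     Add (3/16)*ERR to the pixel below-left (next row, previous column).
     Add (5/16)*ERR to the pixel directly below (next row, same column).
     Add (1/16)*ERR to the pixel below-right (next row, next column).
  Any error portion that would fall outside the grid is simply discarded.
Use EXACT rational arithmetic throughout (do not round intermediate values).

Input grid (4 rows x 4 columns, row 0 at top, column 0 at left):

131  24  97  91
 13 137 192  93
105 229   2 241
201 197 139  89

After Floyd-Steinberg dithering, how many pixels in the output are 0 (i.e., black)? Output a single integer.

(0,0): OLD=131 → NEW=255, ERR=-124
(0,1): OLD=-121/4 → NEW=0, ERR=-121/4
(0,2): OLD=5361/64 → NEW=0, ERR=5361/64
(0,3): OLD=130711/1024 → NEW=0, ERR=130711/1024
(1,0): OLD=-2011/64 → NEW=0, ERR=-2011/64
(1,1): OLD=62339/512 → NEW=0, ERR=62339/512
(1,2): OLD=4808511/16384 → NEW=255, ERR=630591/16384
(1,3): OLD=40622825/262144 → NEW=255, ERR=-26223895/262144
(2,0): OLD=966737/8192 → NEW=0, ERR=966737/8192
(2,1): OLD=84916491/262144 → NEW=255, ERR=18069771/262144
(2,2): OLD=17321271/524288 → NEW=0, ERR=17321271/524288
(2,3): OLD=1900843387/8388608 → NEW=255, ERR=-238251653/8388608
(3,0): OLD=1051942337/4194304 → NEW=255, ERR=-17605183/4194304
(3,1): OLD=15453471455/67108864 → NEW=255, ERR=-1659288865/67108864
(3,2): OLD=147628526625/1073741824 → NEW=255, ERR=-126175638495/1073741824
(3,3): OLD=528771792999/17179869184 → NEW=0, ERR=528771792999/17179869184
Output grid:
  Row 0: #...  (3 black, running=3)
  Row 1: ..##  (2 black, running=5)
  Row 2: .#.#  (2 black, running=7)
  Row 3: ###.  (1 black, running=8)

Answer: 8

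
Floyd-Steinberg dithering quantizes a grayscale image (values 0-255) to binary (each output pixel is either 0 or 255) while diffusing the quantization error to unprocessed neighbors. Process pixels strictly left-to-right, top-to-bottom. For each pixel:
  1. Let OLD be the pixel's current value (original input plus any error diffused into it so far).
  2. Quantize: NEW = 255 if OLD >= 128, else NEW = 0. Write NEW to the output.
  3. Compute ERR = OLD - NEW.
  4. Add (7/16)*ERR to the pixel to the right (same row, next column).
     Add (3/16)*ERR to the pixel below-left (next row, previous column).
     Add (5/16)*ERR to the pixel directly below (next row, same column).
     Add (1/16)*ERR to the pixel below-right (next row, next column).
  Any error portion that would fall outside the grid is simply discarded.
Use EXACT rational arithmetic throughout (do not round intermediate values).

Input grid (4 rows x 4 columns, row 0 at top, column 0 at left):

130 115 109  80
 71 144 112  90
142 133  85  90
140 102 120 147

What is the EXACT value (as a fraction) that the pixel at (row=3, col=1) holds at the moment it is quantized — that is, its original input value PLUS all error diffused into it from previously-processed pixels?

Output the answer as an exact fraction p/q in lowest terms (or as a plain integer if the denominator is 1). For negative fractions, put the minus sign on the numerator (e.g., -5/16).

Answer: 37692124173/268435456

Derivation:
(0,0): OLD=130 → NEW=255, ERR=-125
(0,1): OLD=965/16 → NEW=0, ERR=965/16
(0,2): OLD=34659/256 → NEW=255, ERR=-30621/256
(0,3): OLD=113333/4096 → NEW=0, ERR=113333/4096
(1,0): OLD=11071/256 → NEW=0, ERR=11071/256
(1,1): OLD=310329/2048 → NEW=255, ERR=-211911/2048
(1,2): OLD=2510637/65536 → NEW=0, ERR=2510637/65536
(1,3): OLD=113173963/1048576 → NEW=0, ERR=113173963/1048576
(2,0): OLD=4460163/32768 → NEW=255, ERR=-3895677/32768
(2,1): OLD=61381457/1048576 → NEW=0, ERR=61381457/1048576
(2,2): OLD=285950997/2097152 → NEW=255, ERR=-248822763/2097152
(2,3): OLD=2490219553/33554432 → NEW=0, ERR=2490219553/33554432
(3,0): OLD=1909646291/16777216 → NEW=0, ERR=1909646291/16777216
(3,1): OLD=37692124173/268435456 → NEW=255, ERR=-30758917107/268435456
Target (3,1): original=102, with diffused error = 37692124173/268435456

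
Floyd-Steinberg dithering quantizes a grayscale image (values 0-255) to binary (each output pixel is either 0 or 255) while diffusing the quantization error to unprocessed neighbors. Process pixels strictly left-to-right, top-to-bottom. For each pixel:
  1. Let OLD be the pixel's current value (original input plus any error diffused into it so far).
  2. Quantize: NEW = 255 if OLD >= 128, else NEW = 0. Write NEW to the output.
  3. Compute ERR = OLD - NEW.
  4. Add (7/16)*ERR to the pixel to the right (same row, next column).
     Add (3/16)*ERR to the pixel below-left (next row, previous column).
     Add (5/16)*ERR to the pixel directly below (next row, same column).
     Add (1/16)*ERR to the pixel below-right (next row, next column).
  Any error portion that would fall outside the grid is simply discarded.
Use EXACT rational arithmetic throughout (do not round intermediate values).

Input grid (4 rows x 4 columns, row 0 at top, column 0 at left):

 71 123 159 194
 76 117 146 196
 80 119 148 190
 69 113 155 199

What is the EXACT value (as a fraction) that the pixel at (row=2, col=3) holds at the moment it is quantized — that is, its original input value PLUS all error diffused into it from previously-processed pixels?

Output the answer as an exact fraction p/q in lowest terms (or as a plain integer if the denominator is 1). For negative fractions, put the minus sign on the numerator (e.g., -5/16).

Answer: 4873591101/33554432

Derivation:
(0,0): OLD=71 → NEW=0, ERR=71
(0,1): OLD=2465/16 → NEW=255, ERR=-1615/16
(0,2): OLD=29399/256 → NEW=0, ERR=29399/256
(0,3): OLD=1000417/4096 → NEW=255, ERR=-44063/4096
(1,0): OLD=20291/256 → NEW=0, ERR=20291/256
(1,1): OLD=299221/2048 → NEW=255, ERR=-223019/2048
(1,2): OLD=8252281/65536 → NEW=0, ERR=8252281/65536
(1,3): OLD=267287967/1048576 → NEW=255, ERR=-98913/1048576
(2,0): OLD=2764023/32768 → NEW=0, ERR=2764023/32768
(2,1): OLD=157745165/1048576 → NEW=255, ERR=-109641715/1048576
(2,2): OLD=282654497/2097152 → NEW=255, ERR=-252119263/2097152
(2,3): OLD=4873591101/33554432 → NEW=255, ERR=-3682789059/33554432
Target (2,3): original=190, with diffused error = 4873591101/33554432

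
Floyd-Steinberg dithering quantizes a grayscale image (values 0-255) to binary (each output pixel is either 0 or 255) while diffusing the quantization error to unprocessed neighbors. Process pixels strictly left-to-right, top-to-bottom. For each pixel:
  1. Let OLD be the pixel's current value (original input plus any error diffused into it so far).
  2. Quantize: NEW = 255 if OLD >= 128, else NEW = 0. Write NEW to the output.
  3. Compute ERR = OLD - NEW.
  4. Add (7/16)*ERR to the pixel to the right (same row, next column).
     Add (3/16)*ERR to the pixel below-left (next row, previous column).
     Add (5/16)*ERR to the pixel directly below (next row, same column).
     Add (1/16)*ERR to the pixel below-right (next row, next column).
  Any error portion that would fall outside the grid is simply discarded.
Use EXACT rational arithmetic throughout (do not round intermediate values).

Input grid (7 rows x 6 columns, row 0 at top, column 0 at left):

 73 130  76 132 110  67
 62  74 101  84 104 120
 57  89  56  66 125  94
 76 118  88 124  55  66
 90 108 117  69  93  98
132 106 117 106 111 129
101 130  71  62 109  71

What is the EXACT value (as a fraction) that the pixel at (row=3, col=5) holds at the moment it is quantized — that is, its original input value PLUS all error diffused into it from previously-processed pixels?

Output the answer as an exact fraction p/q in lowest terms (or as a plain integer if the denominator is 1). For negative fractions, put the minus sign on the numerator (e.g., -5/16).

(0,0): OLD=73 → NEW=0, ERR=73
(0,1): OLD=2591/16 → NEW=255, ERR=-1489/16
(0,2): OLD=9033/256 → NEW=0, ERR=9033/256
(0,3): OLD=603903/4096 → NEW=255, ERR=-440577/4096
(0,4): OLD=4124921/65536 → NEW=0, ERR=4124921/65536
(0,5): OLD=99129039/1048576 → NEW=0, ERR=99129039/1048576
(1,0): OLD=17245/256 → NEW=0, ERR=17245/256
(1,1): OLD=175243/2048 → NEW=0, ERR=175243/2048
(1,2): OLD=8092263/65536 → NEW=0, ERR=8092263/65536
(1,3): OLD=31041819/262144 → NEW=0, ERR=31041819/262144
(1,4): OLD=3128594481/16777216 → NEW=255, ERR=-1149595599/16777216
(1,5): OLD=33151388423/268435456 → NEW=0, ERR=33151388423/268435456
(2,0): OLD=3083305/32768 → NEW=0, ERR=3083305/32768
(2,1): OLD=193219923/1048576 → NEW=255, ERR=-74166957/1048576
(2,2): OLD=1529962681/16777216 → NEW=0, ERR=1529962681/16777216
(2,3): OLD=18491346737/134217728 → NEW=255, ERR=-15734173903/134217728
(2,4): OLD=355865817363/4294967296 → NEW=0, ERR=355865817363/4294967296
(2,5): OLD=11308506135221/68719476736 → NEW=255, ERR=-6214960432459/68719476736
(3,0): OLD=1545896345/16777216 → NEW=0, ERR=1545896345/16777216
(3,1): OLD=21365920933/134217728 → NEW=255, ERR=-12859599707/134217728
(3,2): OLD=51731989055/1073741824 → NEW=0, ERR=51731989055/1073741824
(3,3): OLD=8911510882749/68719476736 → NEW=255, ERR=-8611955684931/68719476736
(3,4): OLD=978968393245/549755813888 → NEW=0, ERR=978968393245/549755813888
(3,5): OLD=384347325542547/8796093022208 → NEW=0, ERR=384347325542547/8796093022208
Target (3,5): original=66, with diffused error = 384347325542547/8796093022208

Answer: 384347325542547/8796093022208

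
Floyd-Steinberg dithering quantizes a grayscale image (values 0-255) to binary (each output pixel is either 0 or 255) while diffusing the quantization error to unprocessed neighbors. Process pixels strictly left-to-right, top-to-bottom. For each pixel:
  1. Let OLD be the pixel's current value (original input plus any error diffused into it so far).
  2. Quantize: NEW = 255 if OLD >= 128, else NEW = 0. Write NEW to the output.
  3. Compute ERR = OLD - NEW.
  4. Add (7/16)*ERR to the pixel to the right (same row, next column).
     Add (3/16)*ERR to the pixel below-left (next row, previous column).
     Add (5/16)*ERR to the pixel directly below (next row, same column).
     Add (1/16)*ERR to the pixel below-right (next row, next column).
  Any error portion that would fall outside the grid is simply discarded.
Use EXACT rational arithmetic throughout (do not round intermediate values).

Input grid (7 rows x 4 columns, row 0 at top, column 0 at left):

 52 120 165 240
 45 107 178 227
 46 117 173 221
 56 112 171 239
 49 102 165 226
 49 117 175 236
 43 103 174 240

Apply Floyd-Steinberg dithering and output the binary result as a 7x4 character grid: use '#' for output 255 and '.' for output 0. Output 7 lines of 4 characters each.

Answer: .#.#
..##
.###
..##
.#.#
.###
..##

Derivation:
(0,0): OLD=52 → NEW=0, ERR=52
(0,1): OLD=571/4 → NEW=255, ERR=-449/4
(0,2): OLD=7417/64 → NEW=0, ERR=7417/64
(0,3): OLD=297679/1024 → NEW=255, ERR=36559/1024
(1,0): OLD=2573/64 → NEW=0, ERR=2573/64
(1,1): OLD=58619/512 → NEW=0, ERR=58619/512
(1,2): OLD=4325111/16384 → NEW=255, ERR=147191/16384
(1,3): OLD=65360497/262144 → NEW=255, ERR=-1486223/262144
(2,0): OLD=655609/8192 → NEW=0, ERR=655609/8192
(2,1): OLD=50328675/262144 → NEW=255, ERR=-16518045/262144
(2,2): OLD=80914727/524288 → NEW=255, ERR=-52778713/524288
(2,3): OLD=1474279259/8388608 → NEW=255, ERR=-664815781/8388608
(3,0): OLD=290224329/4194304 → NEW=0, ERR=290224329/4194304
(3,1): OLD=7295302167/67108864 → NEW=0, ERR=7295302167/67108864
(3,2): OLD=180714392489/1073741824 → NEW=255, ERR=-93089772631/1073741824
(3,3): OLD=2920787422495/17179869184 → NEW=255, ERR=-1460079219425/17179869184
(4,0): OLD=97717202197/1073741824 → NEW=0, ERR=97717202197/1073741824
(4,1): OLD=1407509677919/8589934592 → NEW=255, ERR=-782923643041/8589934592
(4,2): OLD=24434101529183/274877906944 → NEW=0, ERR=24434101529183/274877906944
(4,3): OLD=1024359902866249/4398046511104 → NEW=255, ERR=-97141957465271/4398046511104
(5,0): OLD=8294425878885/137438953472 → NEW=0, ERR=8294425878885/137438953472
(5,1): OLD=603743529566979/4398046511104 → NEW=255, ERR=-517758330764541/4398046511104
(5,2): OLD=311020851888789/2199023255552 → NEW=255, ERR=-249730078276971/2199023255552
(5,3): OLD=13016038367191683/70368744177664 → NEW=255, ERR=-4927991398112637/70368744177664
(6,0): OLD=2799689147967529/70368744177664 → NEW=0, ERR=2799689147967529/70368744177664
(6,1): OLD=74417506514799599/1125899906842624 → NEW=0, ERR=74417506514799599/1125899906842624
(6,2): OLD=2647029166079287577/18014398509481984 → NEW=255, ERR=-1946642453838618343/18014398509481984
(6,3): OLD=47195175308711368367/288230376151711744 → NEW=255, ERR=-26303570609975126353/288230376151711744
Row 0: .#.#
Row 1: ..##
Row 2: .###
Row 3: ..##
Row 4: .#.#
Row 5: .###
Row 6: ..##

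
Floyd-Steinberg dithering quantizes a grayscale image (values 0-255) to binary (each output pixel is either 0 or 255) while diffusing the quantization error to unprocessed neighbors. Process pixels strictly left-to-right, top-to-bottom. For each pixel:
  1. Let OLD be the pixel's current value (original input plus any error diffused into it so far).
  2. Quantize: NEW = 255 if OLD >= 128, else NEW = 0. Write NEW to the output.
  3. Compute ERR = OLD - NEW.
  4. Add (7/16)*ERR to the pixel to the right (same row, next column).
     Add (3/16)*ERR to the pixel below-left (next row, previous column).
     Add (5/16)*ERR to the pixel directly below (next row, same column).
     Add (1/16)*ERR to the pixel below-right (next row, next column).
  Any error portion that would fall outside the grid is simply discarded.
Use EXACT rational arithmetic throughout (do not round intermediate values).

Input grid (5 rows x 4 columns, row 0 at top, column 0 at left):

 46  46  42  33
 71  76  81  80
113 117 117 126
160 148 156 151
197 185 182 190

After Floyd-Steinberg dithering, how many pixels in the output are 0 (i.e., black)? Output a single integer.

(0,0): OLD=46 → NEW=0, ERR=46
(0,1): OLD=529/8 → NEW=0, ERR=529/8
(0,2): OLD=9079/128 → NEW=0, ERR=9079/128
(0,3): OLD=131137/2048 → NEW=0, ERR=131137/2048
(1,0): OLD=12515/128 → NEW=0, ERR=12515/128
(1,1): OLD=159349/1024 → NEW=255, ERR=-101771/1024
(1,2): OLD=2484569/32768 → NEW=0, ERR=2484569/32768
(1,3): OLD=72150207/524288 → NEW=255, ERR=-61543233/524288
(2,0): OLD=2046679/16384 → NEW=0, ERR=2046679/16384
(2,1): OLD=84369389/524288 → NEW=255, ERR=-49324051/524288
(2,2): OLD=74778481/1048576 → NEW=0, ERR=74778481/1048576
(2,3): OLD=2101452461/16777216 → NEW=0, ERR=2101452461/16777216
(3,0): OLD=1521673767/8388608 → NEW=255, ERR=-617421273/8388608
(3,1): OLD=14438933945/134217728 → NEW=0, ERR=14438933945/134217728
(3,2): OLD=521746116551/2147483648 → NEW=255, ERR=-25862213689/2147483648
(3,3): OLD=6505360901873/34359738368 → NEW=255, ERR=-2256372381967/34359738368
(4,0): OLD=416977378651/2147483648 → NEW=255, ERR=-130630951589/2147483648
(4,1): OLD=3180801582801/17179869184 → NEW=255, ERR=-1200065059119/17179869184
(4,2): OLD=78112920148849/549755813888 → NEW=255, ERR=-62074812392591/549755813888
(4,3): OLD=1049603470209639/8796093022208 → NEW=0, ERR=1049603470209639/8796093022208
Output grid:
  Row 0: ....  (4 black, running=4)
  Row 1: .#.#  (2 black, running=6)
  Row 2: .#..  (3 black, running=9)
  Row 3: #.##  (1 black, running=10)
  Row 4: ###.  (1 black, running=11)

Answer: 11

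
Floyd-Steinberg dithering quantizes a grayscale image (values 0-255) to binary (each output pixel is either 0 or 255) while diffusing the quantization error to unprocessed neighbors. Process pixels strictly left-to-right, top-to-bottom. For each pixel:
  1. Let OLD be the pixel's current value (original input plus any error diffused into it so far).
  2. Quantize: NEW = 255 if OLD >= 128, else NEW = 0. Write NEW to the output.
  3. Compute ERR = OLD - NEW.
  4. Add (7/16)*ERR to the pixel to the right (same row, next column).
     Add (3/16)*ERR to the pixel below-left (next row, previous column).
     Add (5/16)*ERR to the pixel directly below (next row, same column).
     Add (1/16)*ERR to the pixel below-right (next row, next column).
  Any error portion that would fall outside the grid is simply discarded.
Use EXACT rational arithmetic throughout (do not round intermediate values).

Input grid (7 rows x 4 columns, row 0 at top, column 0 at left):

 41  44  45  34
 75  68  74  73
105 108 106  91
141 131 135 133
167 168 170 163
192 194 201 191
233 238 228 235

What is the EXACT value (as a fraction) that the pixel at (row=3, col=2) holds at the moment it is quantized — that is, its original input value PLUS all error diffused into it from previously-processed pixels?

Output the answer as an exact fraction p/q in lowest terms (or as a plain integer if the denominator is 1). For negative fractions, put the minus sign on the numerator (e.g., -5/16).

Answer: 759585776329/4294967296

Derivation:
(0,0): OLD=41 → NEW=0, ERR=41
(0,1): OLD=991/16 → NEW=0, ERR=991/16
(0,2): OLD=18457/256 → NEW=0, ERR=18457/256
(0,3): OLD=268463/4096 → NEW=0, ERR=268463/4096
(1,0): OLD=25453/256 → NEW=0, ERR=25453/256
(1,1): OLD=300923/2048 → NEW=255, ERR=-221317/2048
(1,2): OLD=4286871/65536 → NEW=0, ERR=4286871/65536
(1,3): OLD=132756177/1048576 → NEW=0, ERR=132756177/1048576
(2,0): OLD=3794809/32768 → NEW=0, ERR=3794809/32768
(2,1): OLD=150339395/1048576 → NEW=255, ERR=-117047485/1048576
(2,2): OLD=198369551/2097152 → NEW=0, ERR=198369551/2097152
(2,3): OLD=5906781811/33554432 → NEW=255, ERR=-2649598349/33554432
(3,0): OLD=2621614441/16777216 → NEW=255, ERR=-1656575639/16777216
(3,1): OLD=20909027895/268435456 → NEW=0, ERR=20909027895/268435456
(3,2): OLD=759585776329/4294967296 → NEW=255, ERR=-335630884151/4294967296
Target (3,2): original=135, with diffused error = 759585776329/4294967296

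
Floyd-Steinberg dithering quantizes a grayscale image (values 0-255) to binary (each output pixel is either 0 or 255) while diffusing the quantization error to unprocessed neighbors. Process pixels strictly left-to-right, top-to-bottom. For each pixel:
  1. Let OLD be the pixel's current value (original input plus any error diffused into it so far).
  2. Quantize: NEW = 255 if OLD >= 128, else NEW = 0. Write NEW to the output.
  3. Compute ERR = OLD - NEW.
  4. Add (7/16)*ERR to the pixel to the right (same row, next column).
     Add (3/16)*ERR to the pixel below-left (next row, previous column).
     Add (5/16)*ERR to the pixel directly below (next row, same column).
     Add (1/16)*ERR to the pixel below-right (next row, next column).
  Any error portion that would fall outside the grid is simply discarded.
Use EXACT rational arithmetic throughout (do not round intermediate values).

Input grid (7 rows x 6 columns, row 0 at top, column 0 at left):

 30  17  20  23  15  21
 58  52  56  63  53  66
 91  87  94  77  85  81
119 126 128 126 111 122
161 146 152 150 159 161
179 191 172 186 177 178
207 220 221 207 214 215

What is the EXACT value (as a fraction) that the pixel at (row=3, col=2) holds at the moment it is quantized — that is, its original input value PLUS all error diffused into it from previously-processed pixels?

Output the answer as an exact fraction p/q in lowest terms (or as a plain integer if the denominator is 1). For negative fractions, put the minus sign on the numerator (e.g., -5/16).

(0,0): OLD=30 → NEW=0, ERR=30
(0,1): OLD=241/8 → NEW=0, ERR=241/8
(0,2): OLD=4247/128 → NEW=0, ERR=4247/128
(0,3): OLD=76833/2048 → NEW=0, ERR=76833/2048
(0,4): OLD=1029351/32768 → NEW=0, ERR=1029351/32768
(0,5): OLD=18215505/524288 → NEW=0, ERR=18215505/524288
(1,0): OLD=9347/128 → NEW=0, ERR=9347/128
(1,1): OLD=103893/1024 → NEW=0, ERR=103893/1024
(1,2): OLD=3921465/32768 → NEW=0, ERR=3921465/32768
(1,3): OLD=17700581/131072 → NEW=255, ERR=-15722779/131072
(1,4): OLD=161022255/8388608 → NEW=0, ERR=161022255/8388608
(1,5): OLD=11706280089/134217728 → NEW=0, ERR=11706280089/134217728
(2,0): OLD=2176503/16384 → NEW=255, ERR=-2001417/16384
(2,1): OLD=48373325/524288 → NEW=0, ERR=48373325/524288
(2,2): OLD=1305379495/8388608 → NEW=255, ERR=-833715545/8388608
(2,3): OLD=477214383/67108864 → NEW=0, ERR=477214383/67108864
(2,4): OLD=221117606413/2147483648 → NEW=0, ERR=221117606413/2147483648
(2,5): OLD=5308686157099/34359738368 → NEW=255, ERR=-3453047126741/34359738368
(3,0): OLD=823137607/8388608 → NEW=0, ERR=823137607/8388608
(3,1): OLD=11508695419/67108864 → NEW=255, ERR=-5604064901/67108864
(3,2): OLD=36242653057/536870912 → NEW=0, ERR=36242653057/536870912
Target (3,2): original=128, with diffused error = 36242653057/536870912

Answer: 36242653057/536870912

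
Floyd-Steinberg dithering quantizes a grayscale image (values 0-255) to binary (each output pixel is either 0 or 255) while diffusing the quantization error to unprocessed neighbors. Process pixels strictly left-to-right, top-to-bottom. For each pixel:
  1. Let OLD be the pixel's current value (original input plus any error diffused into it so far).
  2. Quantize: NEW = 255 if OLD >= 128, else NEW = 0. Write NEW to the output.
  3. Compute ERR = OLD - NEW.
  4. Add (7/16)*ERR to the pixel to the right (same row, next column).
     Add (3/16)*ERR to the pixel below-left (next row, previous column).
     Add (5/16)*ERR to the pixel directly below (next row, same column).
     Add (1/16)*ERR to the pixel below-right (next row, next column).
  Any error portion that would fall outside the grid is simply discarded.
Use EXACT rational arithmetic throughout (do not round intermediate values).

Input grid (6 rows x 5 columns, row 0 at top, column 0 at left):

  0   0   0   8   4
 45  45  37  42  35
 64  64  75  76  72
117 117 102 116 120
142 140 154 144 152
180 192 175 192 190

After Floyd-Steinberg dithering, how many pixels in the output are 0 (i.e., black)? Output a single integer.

Answer: 19

Derivation:
(0,0): OLD=0 → NEW=0, ERR=0
(0,1): OLD=0 → NEW=0, ERR=0
(0,2): OLD=0 → NEW=0, ERR=0
(0,3): OLD=8 → NEW=0, ERR=8
(0,4): OLD=15/2 → NEW=0, ERR=15/2
(1,0): OLD=45 → NEW=0, ERR=45
(1,1): OLD=1035/16 → NEW=0, ERR=1035/16
(1,2): OLD=17101/256 → NEW=0, ERR=17101/256
(1,3): OLD=307739/4096 → NEW=0, ERR=307739/4096
(1,4): OLD=4634301/65536 → NEW=0, ERR=4634301/65536
(2,0): OLD=23089/256 → NEW=0, ERR=23089/256
(2,1): OLD=284695/2048 → NEW=255, ERR=-237545/2048
(2,2): OLD=4145827/65536 → NEW=0, ERR=4145827/65536
(2,3): OLD=37903111/262144 → NEW=255, ERR=-28943609/262144
(2,4): OLD=211765941/4194304 → NEW=0, ERR=211765941/4194304
(3,0): OLD=4044781/32768 → NEW=0, ERR=4044781/32768
(3,1): OLD=159651391/1048576 → NEW=255, ERR=-107735489/1048576
(3,2): OLD=819847421/16777216 → NEW=0, ERR=819847421/16777216
(3,3): OLD=31218012967/268435456 → NEW=0, ERR=31218012967/268435456
(3,4): OLD=772049011793/4294967296 → NEW=255, ERR=-323167648687/4294967296
(4,0): OLD=2706323165/16777216 → NEW=255, ERR=-1571866915/16777216
(4,1): OLD=11244763225/134217728 → NEW=0, ERR=11244763225/134217728
(4,2): OLD=950513196131/4294967296 → NEW=255, ERR=-144703464349/4294967296
(4,3): OLD=1327562428827/8589934592 → NEW=255, ERR=-862870892133/8589934592
(4,4): OLD=12617924610887/137438953472 → NEW=0, ERR=12617924610887/137438953472
(5,0): OLD=357406669715/2147483648 → NEW=255, ERR=-190201660525/2147483648
(5,1): OLD=11493970078675/68719476736 → NEW=255, ERR=-6029496489005/68719476736
(5,2): OLD=123680199649853/1099511627776 → NEW=0, ERR=123680199649853/1099511627776
(5,3): OLD=3957009850899667/17592186044416 → NEW=255, ERR=-528997590426413/17592186044416
(5,4): OLD=56085574605919045/281474976710656 → NEW=255, ERR=-15690544455298235/281474976710656
Output grid:
  Row 0: .....  (5 black, running=5)
  Row 1: .....  (5 black, running=10)
  Row 2: .#.#.  (3 black, running=13)
  Row 3: .#..#  (3 black, running=16)
  Row 4: #.##.  (2 black, running=18)
  Row 5: ##.##  (1 black, running=19)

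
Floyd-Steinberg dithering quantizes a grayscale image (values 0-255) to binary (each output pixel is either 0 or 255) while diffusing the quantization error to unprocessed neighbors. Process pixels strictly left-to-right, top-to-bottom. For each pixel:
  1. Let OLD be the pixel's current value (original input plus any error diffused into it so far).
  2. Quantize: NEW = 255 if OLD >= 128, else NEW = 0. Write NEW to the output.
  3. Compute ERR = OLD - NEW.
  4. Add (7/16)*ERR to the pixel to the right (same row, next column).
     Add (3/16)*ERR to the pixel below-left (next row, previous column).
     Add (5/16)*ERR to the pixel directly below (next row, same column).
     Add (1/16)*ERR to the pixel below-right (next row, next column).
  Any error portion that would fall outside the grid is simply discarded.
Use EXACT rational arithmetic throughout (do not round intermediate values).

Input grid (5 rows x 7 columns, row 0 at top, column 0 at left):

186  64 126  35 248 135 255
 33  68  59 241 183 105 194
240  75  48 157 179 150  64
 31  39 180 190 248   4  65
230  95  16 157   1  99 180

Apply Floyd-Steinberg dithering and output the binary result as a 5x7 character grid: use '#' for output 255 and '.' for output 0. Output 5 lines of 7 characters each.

Answer: #.#.###
...##.#
#..#.#.
..###..
##....#

Derivation:
(0,0): OLD=186 → NEW=255, ERR=-69
(0,1): OLD=541/16 → NEW=0, ERR=541/16
(0,2): OLD=36043/256 → NEW=255, ERR=-29237/256
(0,3): OLD=-61299/4096 → NEW=0, ERR=-61299/4096
(0,4): OLD=15823835/65536 → NEW=255, ERR=-887845/65536
(0,5): OLD=135342845/1048576 → NEW=255, ERR=-132044035/1048576
(0,6): OLD=3353881835/16777216 → NEW=255, ERR=-924308245/16777216
(1,0): OLD=4551/256 → NEW=0, ERR=4551/256
(1,1): OLD=124145/2048 → NEW=0, ERR=124145/2048
(1,2): OLD=3220293/65536 → NEW=0, ERR=3220293/65536
(1,3): OLD=65049185/262144 → NEW=255, ERR=-1797535/262144
(1,4): OLD=2537047299/16777216 → NEW=255, ERR=-1741142781/16777216
(1,5): OLD=1216993779/134217728 → NEW=0, ERR=1216993779/134217728
(1,6): OLD=371256817885/2147483648 → NEW=255, ERR=-176351512355/2147483648
(2,0): OLD=8418795/32768 → NEW=255, ERR=62955/32768
(2,1): OLD=110213705/1048576 → NEW=0, ERR=110213705/1048576
(2,2): OLD=1876417563/16777216 → NEW=0, ERR=1876417563/16777216
(2,3): OLD=25152522499/134217728 → NEW=255, ERR=-9072998141/134217728
(2,4): OLD=126986759091/1073741824 → NEW=0, ERR=126986759091/1073741824
(2,5): OLD=6277214071761/34359738368 → NEW=255, ERR=-2484519212079/34359738368
(2,6): OLD=3996167023303/549755813888 → NEW=0, ERR=3996167023303/549755813888
(3,0): OLD=860807611/16777216 → NEW=0, ERR=860807611/16777216
(3,1): OLD=15486609055/134217728 → NEW=0, ERR=15486609055/134217728
(3,2): OLD=278449191181/1073741824 → NEW=255, ERR=4645026061/1073741824
(3,3): OLD=858705350763/4294967296 → NEW=255, ERR=-236511309717/4294967296
(3,4): OLD=133636444794299/549755813888 → NEW=255, ERR=-6551287747141/549755813888
(3,5): OLD=-66215228691487/4398046511104 → NEW=0, ERR=-66215228691487/4398046511104
(3,6): OLD=3952289992493759/70368744177664 → NEW=0, ERR=3952289992493759/70368744177664
(4,0): OLD=574813370645/2147483648 → NEW=255, ERR=27205040405/2147483648
(4,1): OLD=4831592682769/34359738368 → NEW=255, ERR=-3930140601071/34359738368
(4,2): OLD=-19683386530657/549755813888 → NEW=0, ERR=-19683386530657/549755813888
(4,3): OLD=537280025327493/4398046511104 → NEW=0, ERR=537280025327493/4398046511104
(4,4): OLD=1564222072179903/35184372088832 → NEW=0, ERR=1564222072179903/35184372088832
(4,5): OLD=139084286638466687/1125899906842624 → NEW=0, ERR=139084286638466687/1125899906842624
(4,6): OLD=4515413839030503977/18014398509481984 → NEW=255, ERR=-78257780887401943/18014398509481984
Row 0: #.#.###
Row 1: ...##.#
Row 2: #..#.#.
Row 3: ..###..
Row 4: ##....#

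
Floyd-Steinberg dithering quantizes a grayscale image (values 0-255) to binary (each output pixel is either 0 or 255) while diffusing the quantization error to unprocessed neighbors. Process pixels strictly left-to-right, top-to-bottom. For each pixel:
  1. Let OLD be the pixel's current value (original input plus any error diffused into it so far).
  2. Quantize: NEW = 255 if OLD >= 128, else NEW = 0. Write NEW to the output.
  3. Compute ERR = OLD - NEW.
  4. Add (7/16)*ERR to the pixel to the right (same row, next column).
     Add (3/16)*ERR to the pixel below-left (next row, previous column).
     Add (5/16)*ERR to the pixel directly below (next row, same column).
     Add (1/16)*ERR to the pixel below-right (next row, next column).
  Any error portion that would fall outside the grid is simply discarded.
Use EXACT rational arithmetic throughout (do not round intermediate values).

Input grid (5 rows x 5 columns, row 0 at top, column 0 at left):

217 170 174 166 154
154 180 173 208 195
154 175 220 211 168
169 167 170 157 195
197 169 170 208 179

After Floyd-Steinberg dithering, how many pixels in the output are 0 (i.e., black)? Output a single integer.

Answer: 7

Derivation:
(0,0): OLD=217 → NEW=255, ERR=-38
(0,1): OLD=1227/8 → NEW=255, ERR=-813/8
(0,2): OLD=16581/128 → NEW=255, ERR=-16059/128
(0,3): OLD=227555/2048 → NEW=0, ERR=227555/2048
(0,4): OLD=6639157/32768 → NEW=255, ERR=-1716683/32768
(1,0): OLD=15753/128 → NEW=0, ERR=15753/128
(1,1): OLD=180415/1024 → NEW=255, ERR=-80705/1024
(1,2): OLD=3728811/32768 → NEW=0, ERR=3728811/32768
(1,3): OLD=36024207/131072 → NEW=255, ERR=2600847/131072
(1,4): OLD=407380429/2097152 → NEW=255, ERR=-127393331/2097152
(2,0): OLD=2911141/16384 → NEW=255, ERR=-1266779/16384
(2,1): OLD=76321895/524288 → NEW=255, ERR=-57371545/524288
(2,2): OLD=1732087029/8388608 → NEW=255, ERR=-407008011/8388608
(2,3): OLD=25729011215/134217728 → NEW=255, ERR=-8496509425/134217728
(2,4): OLD=263199088297/2147483648 → NEW=0, ERR=263199088297/2147483648
(3,0): OLD=1042875477/8388608 → NEW=0, ERR=1042875477/8388608
(3,1): OLD=11627575217/67108864 → NEW=255, ERR=-5485185103/67108864
(3,2): OLD=215542344043/2147483648 → NEW=0, ERR=215542344043/2147483648
(3,3): OLD=863619724019/4294967296 → NEW=255, ERR=-231596936461/4294967296
(3,4): OLD=14139221989663/68719476736 → NEW=255, ERR=-3384244578017/68719476736
(4,0): OLD=236786603099/1073741824 → NEW=255, ERR=-37017562021/1073741824
(4,1): OLD=5324523453659/34359738368 → NEW=255, ERR=-3437209830181/34359738368
(4,2): OLD=78274665825333/549755813888 → NEW=255, ERR=-61913066716107/549755813888
(4,3): OLD=1221930812474075/8796093022208 → NEW=255, ERR=-1021072908188965/8796093022208
(4,4): OLD=15404273002477949/140737488355328 → NEW=0, ERR=15404273002477949/140737488355328
Output grid:
  Row 0: ###.#  (1 black, running=1)
  Row 1: .#.##  (2 black, running=3)
  Row 2: ####.  (1 black, running=4)
  Row 3: .#.##  (2 black, running=6)
  Row 4: ####.  (1 black, running=7)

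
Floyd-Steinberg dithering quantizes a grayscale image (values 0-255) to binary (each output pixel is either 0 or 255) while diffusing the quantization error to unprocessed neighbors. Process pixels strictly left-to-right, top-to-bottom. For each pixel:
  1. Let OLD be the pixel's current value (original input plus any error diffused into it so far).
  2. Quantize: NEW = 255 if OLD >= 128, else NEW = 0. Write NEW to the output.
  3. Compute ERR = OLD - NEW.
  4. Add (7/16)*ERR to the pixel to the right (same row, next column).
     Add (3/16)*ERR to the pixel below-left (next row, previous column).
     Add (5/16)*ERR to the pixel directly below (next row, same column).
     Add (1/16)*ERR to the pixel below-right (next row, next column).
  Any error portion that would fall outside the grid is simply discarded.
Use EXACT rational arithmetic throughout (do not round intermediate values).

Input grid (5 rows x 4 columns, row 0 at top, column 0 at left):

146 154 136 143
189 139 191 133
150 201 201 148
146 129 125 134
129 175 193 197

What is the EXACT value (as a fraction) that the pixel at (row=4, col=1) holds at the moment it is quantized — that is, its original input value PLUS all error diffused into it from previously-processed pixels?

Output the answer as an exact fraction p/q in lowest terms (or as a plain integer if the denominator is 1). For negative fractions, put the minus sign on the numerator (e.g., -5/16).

Answer: 5864201561765/34359738368

Derivation:
(0,0): OLD=146 → NEW=255, ERR=-109
(0,1): OLD=1701/16 → NEW=0, ERR=1701/16
(0,2): OLD=46723/256 → NEW=255, ERR=-18557/256
(0,3): OLD=455829/4096 → NEW=0, ERR=455829/4096
(1,0): OLD=44767/256 → NEW=255, ERR=-20513/256
(1,1): OLD=239129/2048 → NEW=0, ERR=239129/2048
(1,2): OLD=16183565/65536 → NEW=255, ERR=-528115/65536
(1,3): OLD=167479531/1048576 → NEW=255, ERR=-99907349/1048576
(2,0): OLD=4812067/32768 → NEW=255, ERR=-3543773/32768
(2,1): OLD=192575921/1048576 → NEW=255, ERR=-74810959/1048576
(2,2): OLD=328625813/2097152 → NEW=255, ERR=-206147947/2097152
(2,3): OLD=2507047137/33554432 → NEW=0, ERR=2507047137/33554432
(3,0): OLD=1658036979/16777216 → NEW=0, ERR=1658036979/16777216
(3,1): OLD=33487593453/268435456 → NEW=0, ERR=33487593453/268435456
(3,2): OLD=680366905875/4294967296 → NEW=255, ERR=-414849754605/4294967296
(3,3): OLD=7486780772613/68719476736 → NEW=0, ERR=7486780772613/68719476736
(4,0): OLD=787156519863/4294967296 → NEW=255, ERR=-308060140617/4294967296
(4,1): OLD=5864201561765/34359738368 → NEW=255, ERR=-2897531722075/34359738368
Target (4,1): original=175, with diffused error = 5864201561765/34359738368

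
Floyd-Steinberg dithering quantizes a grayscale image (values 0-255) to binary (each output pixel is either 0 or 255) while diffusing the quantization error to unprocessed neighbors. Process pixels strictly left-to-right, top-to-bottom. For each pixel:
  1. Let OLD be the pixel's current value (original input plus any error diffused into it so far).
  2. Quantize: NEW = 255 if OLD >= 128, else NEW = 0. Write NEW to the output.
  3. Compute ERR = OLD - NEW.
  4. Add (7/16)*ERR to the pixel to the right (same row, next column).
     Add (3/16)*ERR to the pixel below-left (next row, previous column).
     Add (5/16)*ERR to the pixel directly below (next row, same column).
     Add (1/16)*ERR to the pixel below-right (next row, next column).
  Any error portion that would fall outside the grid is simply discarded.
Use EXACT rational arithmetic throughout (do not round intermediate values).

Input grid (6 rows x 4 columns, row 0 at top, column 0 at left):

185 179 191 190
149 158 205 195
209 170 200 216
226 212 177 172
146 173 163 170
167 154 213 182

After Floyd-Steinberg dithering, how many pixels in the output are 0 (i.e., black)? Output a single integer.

(0,0): OLD=185 → NEW=255, ERR=-70
(0,1): OLD=1187/8 → NEW=255, ERR=-853/8
(0,2): OLD=18477/128 → NEW=255, ERR=-14163/128
(0,3): OLD=289979/2048 → NEW=255, ERR=-232261/2048
(1,0): OLD=13713/128 → NEW=0, ERR=13713/128
(1,1): OLD=149943/1024 → NEW=255, ERR=-111177/1024
(1,2): OLD=3112771/32768 → NEW=0, ERR=3112771/32768
(1,3): OLD=101818949/524288 → NEW=255, ERR=-31874491/524288
(2,0): OLD=3639245/16384 → NEW=255, ERR=-538675/16384
(2,1): OLD=76648031/524288 → NEW=255, ERR=-57045409/524288
(2,2): OLD=171859915/1048576 → NEW=255, ERR=-95526965/1048576
(2,3): OLD=2736053663/16777216 → NEW=255, ERR=-1542136417/16777216
(3,0): OLD=1638501181/8388608 → NEW=255, ERR=-500593859/8388608
(3,1): OLD=17817919843/134217728 → NEW=255, ERR=-16407600797/134217728
(3,2): OLD=152499243805/2147483648 → NEW=0, ERR=152499243805/2147483648
(3,3): OLD=5794763174731/34359738368 → NEW=255, ERR=-2966970109109/34359738368
(4,0): OLD=224262301497/2147483648 → NEW=0, ERR=224262301497/2147483648
(4,1): OLD=3265404243947/17179869184 → NEW=255, ERR=-1115462397973/17179869184
(4,2): OLD=73092407465163/549755813888 → NEW=255, ERR=-67095325076277/549755813888
(4,3): OLD=827350735926781/8796093022208 → NEW=0, ERR=827350735926781/8796093022208
(5,0): OLD=51528715325609/274877906944 → NEW=255, ERR=-18565150945111/274877906944
(5,1): OLD=772337402467199/8796093022208 → NEW=0, ERR=772337402467199/8796093022208
(5,2): OLD=997711134089727/4398046511104 → NEW=255, ERR=-123790726241793/4398046511104
(5,3): OLD=26944381191698067/140737488355328 → NEW=255, ERR=-8943678338910573/140737488355328
Output grid:
  Row 0: ####  (0 black, running=0)
  Row 1: .#.#  (2 black, running=2)
  Row 2: ####  (0 black, running=2)
  Row 3: ##.#  (1 black, running=3)
  Row 4: .##.  (2 black, running=5)
  Row 5: #.##  (1 black, running=6)

Answer: 6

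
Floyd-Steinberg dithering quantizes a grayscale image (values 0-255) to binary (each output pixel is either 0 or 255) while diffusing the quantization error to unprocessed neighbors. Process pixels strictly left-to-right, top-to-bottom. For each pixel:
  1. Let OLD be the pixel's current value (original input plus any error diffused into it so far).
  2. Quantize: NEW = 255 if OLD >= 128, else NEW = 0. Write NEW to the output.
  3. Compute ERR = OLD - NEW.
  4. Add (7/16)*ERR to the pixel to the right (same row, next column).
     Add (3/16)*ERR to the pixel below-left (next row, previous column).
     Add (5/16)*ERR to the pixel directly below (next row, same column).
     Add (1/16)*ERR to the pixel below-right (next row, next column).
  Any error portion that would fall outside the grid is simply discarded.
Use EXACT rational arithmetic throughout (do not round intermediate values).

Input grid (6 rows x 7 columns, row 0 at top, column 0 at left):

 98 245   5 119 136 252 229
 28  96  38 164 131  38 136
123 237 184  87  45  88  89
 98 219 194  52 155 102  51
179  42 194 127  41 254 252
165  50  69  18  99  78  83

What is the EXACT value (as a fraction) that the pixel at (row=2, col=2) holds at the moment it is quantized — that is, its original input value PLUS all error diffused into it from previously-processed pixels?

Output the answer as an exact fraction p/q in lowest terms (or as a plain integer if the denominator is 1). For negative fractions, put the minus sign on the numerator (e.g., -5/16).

Answer: 1493340449/8388608

Derivation:
(0,0): OLD=98 → NEW=0, ERR=98
(0,1): OLD=2303/8 → NEW=255, ERR=263/8
(0,2): OLD=2481/128 → NEW=0, ERR=2481/128
(0,3): OLD=261079/2048 → NEW=0, ERR=261079/2048
(0,4): OLD=6284001/32768 → NEW=255, ERR=-2071839/32768
(0,5): OLD=117617703/524288 → NEW=255, ERR=-16075737/524288
(0,6): OLD=1808461073/8388608 → NEW=255, ERR=-330633967/8388608
(1,0): OLD=8293/128 → NEW=0, ERR=8293/128
(1,1): OLD=147843/1024 → NEW=255, ERR=-113277/1024
(1,2): OLD=708351/32768 → NEW=0, ERR=708351/32768
(1,3): OLD=26561907/131072 → NEW=255, ERR=-6861453/131072
(1,4): OLD=759648857/8388608 → NEW=0, ERR=759648857/8388608
(1,5): OLD=3804732009/67108864 → NEW=0, ERR=3804732009/67108864
(1,6): OLD=157378959111/1073741824 → NEW=255, ERR=-116425206009/1073741824
(2,0): OLD=2007121/16384 → NEW=0, ERR=2007121/16384
(2,1): OLD=138479691/524288 → NEW=255, ERR=4786251/524288
(2,2): OLD=1493340449/8388608 → NEW=255, ERR=-645754591/8388608
Target (2,2): original=184, with diffused error = 1493340449/8388608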